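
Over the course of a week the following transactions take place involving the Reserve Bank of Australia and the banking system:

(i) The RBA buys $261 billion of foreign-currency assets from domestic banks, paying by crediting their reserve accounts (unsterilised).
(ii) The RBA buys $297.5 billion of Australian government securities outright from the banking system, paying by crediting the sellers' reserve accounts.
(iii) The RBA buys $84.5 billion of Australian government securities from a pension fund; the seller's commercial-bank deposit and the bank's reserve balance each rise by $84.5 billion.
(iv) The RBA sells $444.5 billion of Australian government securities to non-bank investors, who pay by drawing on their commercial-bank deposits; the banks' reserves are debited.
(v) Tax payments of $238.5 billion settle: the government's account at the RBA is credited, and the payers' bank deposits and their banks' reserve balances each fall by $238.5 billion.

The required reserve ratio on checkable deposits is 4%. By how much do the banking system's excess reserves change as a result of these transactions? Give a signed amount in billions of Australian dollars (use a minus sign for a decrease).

-$16.06 billion

FX purchase $261 billion: reserves +$261B, deposits 0.
OMO purchase (from banks) $297.5 billion: reserves +$297.5B, deposits 0.
Asset purchase (from non-banks) $84.5 billion: reserves +$84.5B, deposits +$84.5B.
Asset sale (to non-banks) $444.5 billion: reserves −$444.5B, deposits −$444.5B.
Government account inflow $238.5 billion: reserves −$238.5B, deposits −$238.5B.
Totals: Δreserves = −$40B, Δdeposits = −$598.5B.
Δrequired reserves = 4% × −$598.5B = −$23.94B.
Δexcess reserves = Δreserves − Δrequired = −$40B − (−$23.94B) = -$16.06 billion.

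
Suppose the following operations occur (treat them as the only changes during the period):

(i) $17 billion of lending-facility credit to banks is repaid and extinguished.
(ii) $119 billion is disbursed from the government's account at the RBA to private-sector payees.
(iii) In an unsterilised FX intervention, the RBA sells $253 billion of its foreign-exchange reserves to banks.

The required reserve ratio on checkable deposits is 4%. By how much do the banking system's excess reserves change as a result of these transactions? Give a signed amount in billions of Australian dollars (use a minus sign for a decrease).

-$155.76 billion

Discount-window repayment $17 billion: reserves −$17B, deposits 0.
Government spending $119 billion: reserves +$119B, deposits +$119B.
FX sale $253 billion: reserves −$253B, deposits 0.
Totals: Δreserves = −$151B, Δdeposits = +$119B.
Δrequired reserves = 4% × +$119B = +$4.76B.
Δexcess reserves = Δreserves − Δrequired = −$151B − (+$4.76B) = -$155.76 billion.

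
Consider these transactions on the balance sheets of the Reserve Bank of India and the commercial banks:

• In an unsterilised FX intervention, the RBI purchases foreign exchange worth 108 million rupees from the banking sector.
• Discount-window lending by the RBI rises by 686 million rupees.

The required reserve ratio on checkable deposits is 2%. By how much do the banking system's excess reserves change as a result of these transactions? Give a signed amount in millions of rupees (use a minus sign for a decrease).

+794 million

FX purchase 108 million rupees: reserves +108M, deposits 0.
Discount-window loan 686 million rupees: reserves +686M, deposits 0.
Totals: Δreserves = +794M, Δdeposits = 0.
Δrequired reserves = 2% × 0 = 0.
Δexcess reserves = Δreserves − Δrequired = +794M − (0) = +794 million.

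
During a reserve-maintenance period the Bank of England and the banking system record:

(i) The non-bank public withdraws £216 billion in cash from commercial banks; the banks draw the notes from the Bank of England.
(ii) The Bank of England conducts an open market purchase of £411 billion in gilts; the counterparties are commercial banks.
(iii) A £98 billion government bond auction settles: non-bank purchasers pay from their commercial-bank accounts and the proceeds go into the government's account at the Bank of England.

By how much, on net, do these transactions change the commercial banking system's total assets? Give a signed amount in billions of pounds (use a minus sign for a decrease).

Currency withdrawal £216 billion: bank balance sheets shrink → −£216B.
OMO purchase (from banks) £411 billion: just an asset swap on bank balance sheets → 0.
Government account inflow £98 billion: bank balance sheets shrink → −£98B.
Net: −216 + 0 − 98 = -£314 billion.

-£314 billion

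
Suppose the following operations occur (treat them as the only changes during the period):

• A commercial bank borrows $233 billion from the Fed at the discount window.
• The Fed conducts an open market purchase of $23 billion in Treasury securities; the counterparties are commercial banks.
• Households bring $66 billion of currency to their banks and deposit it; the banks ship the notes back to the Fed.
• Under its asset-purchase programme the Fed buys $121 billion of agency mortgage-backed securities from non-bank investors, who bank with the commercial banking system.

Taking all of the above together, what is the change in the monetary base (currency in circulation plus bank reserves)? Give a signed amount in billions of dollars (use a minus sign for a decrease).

Fed balance sheet:
  Assets:      Securities +$144B, Loans to banks +$233B
  Liabilities: Bank reserves +$443B, Currency in circulation −$66B
Monetary base = currency + reserves: −$66B + (+$443B) = +$377 billion.

+$377 billion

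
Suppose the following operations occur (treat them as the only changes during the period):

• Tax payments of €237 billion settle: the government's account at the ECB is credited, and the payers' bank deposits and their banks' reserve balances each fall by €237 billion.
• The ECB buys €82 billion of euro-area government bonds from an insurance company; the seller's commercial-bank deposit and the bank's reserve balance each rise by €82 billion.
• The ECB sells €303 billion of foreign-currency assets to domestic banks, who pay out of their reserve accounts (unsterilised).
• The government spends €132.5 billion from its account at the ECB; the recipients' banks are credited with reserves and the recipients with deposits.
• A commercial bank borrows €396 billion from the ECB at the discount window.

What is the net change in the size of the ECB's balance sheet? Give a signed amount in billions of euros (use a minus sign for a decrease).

+€175 billion

Government account inflow €237 billion: only the composition of liabilities changes → 0.
Asset purchase (from non-banks) €82 billion: an ECB asset is acquired → +€82B.
FX sale €303 billion: an ECB asset is shed → −€303B.
Government spending €132.5 billion: only the composition of liabilities changes → 0.
Discount-window loan €396 billion: an ECB asset is acquired → +€396B.
Net: 0 + 82 − 303 + 0 + 396 = +€175 billion.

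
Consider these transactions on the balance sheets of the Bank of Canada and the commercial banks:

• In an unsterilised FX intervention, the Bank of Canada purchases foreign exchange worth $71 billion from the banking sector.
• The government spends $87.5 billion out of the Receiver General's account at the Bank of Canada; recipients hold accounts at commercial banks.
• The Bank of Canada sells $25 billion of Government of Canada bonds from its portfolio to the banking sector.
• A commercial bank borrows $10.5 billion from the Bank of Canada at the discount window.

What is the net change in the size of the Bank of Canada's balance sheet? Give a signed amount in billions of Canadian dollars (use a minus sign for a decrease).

+$56.5 billion

FX purchase $71 billion: a Bank of Canada asset is acquired → +$71B.
Government spending $87.5 billion: only the composition of liabilities changes → 0.
OMO sale (to banks) $25 billion: a Bank of Canada asset is shed → −$25B.
Discount-window loan $10.5 billion: a Bank of Canada asset is acquired → +$10.5B.
Net: 71 + 0 − 25 + 10.5 = +$56.5 billion.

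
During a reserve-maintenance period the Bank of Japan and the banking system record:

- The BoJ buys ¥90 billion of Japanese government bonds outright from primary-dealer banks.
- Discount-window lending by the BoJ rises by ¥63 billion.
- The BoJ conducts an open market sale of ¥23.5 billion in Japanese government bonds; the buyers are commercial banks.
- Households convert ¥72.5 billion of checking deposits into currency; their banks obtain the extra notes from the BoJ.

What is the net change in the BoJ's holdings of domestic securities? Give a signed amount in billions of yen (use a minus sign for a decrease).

OMO purchase (from banks) ¥90 billion: securities added to the BoJ's portfolio → +¥90B.
Discount-window loan ¥63 billion: the BoJ's securities portfolio is untouched → 0.
OMO sale (to banks) ¥23.5 billion: securities removed from the BoJ's portfolio → −¥23.5B.
Currency withdrawal ¥72.5 billion: the BoJ's securities portfolio is untouched → 0.
Net: 90 + 0 − 23.5 + 0 = +¥66.5 billion.

+¥66.5 billion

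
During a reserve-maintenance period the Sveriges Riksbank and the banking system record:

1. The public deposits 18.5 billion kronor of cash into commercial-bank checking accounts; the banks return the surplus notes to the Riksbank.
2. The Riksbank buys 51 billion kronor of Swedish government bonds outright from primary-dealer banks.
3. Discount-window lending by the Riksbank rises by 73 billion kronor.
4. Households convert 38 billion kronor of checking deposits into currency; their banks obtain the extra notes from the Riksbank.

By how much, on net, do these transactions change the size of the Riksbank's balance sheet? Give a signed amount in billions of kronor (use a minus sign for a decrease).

+124 billion

Riksbank balance sheet:
  Assets:      Securities +51B, Loans to banks +73B
  Liabilities: Bank reserves +104.5B, Currency in circulation +19.5B
Commercial banking system:
  Assets:      Reserves at CB +104.5B, Securities −51B
  Liabilities: Checkable deposits −19.5B, Borrowings from CB +73B
Change in total Riksbank assets = +124 billion.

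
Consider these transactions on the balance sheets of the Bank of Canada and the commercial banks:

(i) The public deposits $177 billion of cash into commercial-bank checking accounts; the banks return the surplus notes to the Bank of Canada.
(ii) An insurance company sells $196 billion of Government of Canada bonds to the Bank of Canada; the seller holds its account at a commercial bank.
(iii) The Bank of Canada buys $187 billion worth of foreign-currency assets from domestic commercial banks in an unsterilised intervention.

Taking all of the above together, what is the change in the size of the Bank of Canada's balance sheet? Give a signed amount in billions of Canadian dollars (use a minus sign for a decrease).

Bank of Canada balance sheet:
  Assets:      Securities +$196B, Foreign assets +$187B
  Liabilities: Bank reserves +$560B, Currency in circulation −$177B
Commercial banking system:
  Assets:      Reserves at CB +$560B, Foreign assets −$187B
  Liabilities: Checkable deposits +$373B
Change in total Bank of Canada assets = +$383 billion.

+$383 billion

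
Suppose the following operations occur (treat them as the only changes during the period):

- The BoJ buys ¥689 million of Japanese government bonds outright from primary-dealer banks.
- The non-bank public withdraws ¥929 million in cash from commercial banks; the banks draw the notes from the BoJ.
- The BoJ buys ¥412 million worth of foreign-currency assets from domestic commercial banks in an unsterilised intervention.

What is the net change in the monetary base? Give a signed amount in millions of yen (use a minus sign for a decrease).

BoJ balance sheet:
  Assets:      Securities +¥689M, Foreign assets +¥412M
  Liabilities: Bank reserves +¥172M, Currency in circulation +¥929M
Commercial banking system:
  Assets:      Reserves at CB +¥172M, Securities −¥689M, Foreign assets −¥412M
  Liabilities: Checkable deposits −¥929M
Monetary base = currency + reserves: +¥929M + (+¥172M) = +¥1101 million.

+¥1101 million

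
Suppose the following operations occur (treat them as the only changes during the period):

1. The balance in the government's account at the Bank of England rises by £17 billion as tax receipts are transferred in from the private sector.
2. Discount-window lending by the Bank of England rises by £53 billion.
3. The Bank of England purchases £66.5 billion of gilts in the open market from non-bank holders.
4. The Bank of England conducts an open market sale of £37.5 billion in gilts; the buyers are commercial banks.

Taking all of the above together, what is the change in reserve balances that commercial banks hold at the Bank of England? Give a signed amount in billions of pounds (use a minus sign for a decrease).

Government account inflow £17 billion: funds move from bank reserves into the government account → −£17B.
Discount-window loan £53 billion: the loan is credited to the bank's reserve account → +£53B.
Asset purchase (from non-banks) £66.5 billion: the Bank of England pays by crediting reserve accounts → +£66.5B.
OMO sale (to banks) £37.5 billion: the buying banks pay out of their reserve balances → −£37.5B.
Net: −17 + 53 + 66.5 − 37.5 = +£65 billion.

+£65 billion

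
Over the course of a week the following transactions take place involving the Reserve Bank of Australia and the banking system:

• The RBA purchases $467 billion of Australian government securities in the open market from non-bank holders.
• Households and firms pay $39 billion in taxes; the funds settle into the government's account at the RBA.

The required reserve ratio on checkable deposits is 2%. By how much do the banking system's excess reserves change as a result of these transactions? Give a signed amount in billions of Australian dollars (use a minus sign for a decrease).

Asset purchase (from non-banks) $467 billion: reserves +$467B, deposits +$467B.
Government account inflow $39 billion: reserves −$39B, deposits −$39B.
Totals: Δreserves = +$428B, Δdeposits = +$428B.
Δrequired reserves = 2% × +$428B = +$8.56B.
Δexcess reserves = Δreserves − Δrequired = +$428B − (+$8.56B) = +$419.44 billion.

+$419.44 billion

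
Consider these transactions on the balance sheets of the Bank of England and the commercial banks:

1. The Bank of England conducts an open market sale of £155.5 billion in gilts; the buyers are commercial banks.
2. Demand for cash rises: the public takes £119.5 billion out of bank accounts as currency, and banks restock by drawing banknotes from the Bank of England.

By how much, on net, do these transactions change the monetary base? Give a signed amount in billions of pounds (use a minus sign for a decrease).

OMO sale (to banks) £155.5 billion: Bank of England balance sheet contracts → −£155.5B.
Currency withdrawal £119.5 billion: just a shift between currency and reserves — both are base money → 0.
Net: −155.5 + 0 = -£155.5 billion.

-£155.5 billion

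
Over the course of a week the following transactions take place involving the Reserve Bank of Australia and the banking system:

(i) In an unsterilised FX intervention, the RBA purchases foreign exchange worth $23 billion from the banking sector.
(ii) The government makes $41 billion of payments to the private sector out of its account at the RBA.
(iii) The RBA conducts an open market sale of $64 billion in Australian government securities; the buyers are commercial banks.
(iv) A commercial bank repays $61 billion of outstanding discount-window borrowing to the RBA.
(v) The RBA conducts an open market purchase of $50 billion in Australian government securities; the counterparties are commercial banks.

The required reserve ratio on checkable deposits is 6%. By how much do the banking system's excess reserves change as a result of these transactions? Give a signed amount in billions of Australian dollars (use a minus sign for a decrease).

FX purchase $23 billion: reserves +$23B, deposits 0.
Government spending $41 billion: reserves +$41B, deposits +$41B.
OMO sale (to banks) $64 billion: reserves −$64B, deposits 0.
Discount-window repayment $61 billion: reserves −$61B, deposits 0.
OMO purchase (from banks) $50 billion: reserves +$50B, deposits 0.
Totals: Δreserves = −$11B, Δdeposits = +$41B.
Δrequired reserves = 6% × +$41B = +$2.46B.
Δexcess reserves = Δreserves − Δrequired = −$11B − (+$2.46B) = -$13.46 billion.

-$13.46 billion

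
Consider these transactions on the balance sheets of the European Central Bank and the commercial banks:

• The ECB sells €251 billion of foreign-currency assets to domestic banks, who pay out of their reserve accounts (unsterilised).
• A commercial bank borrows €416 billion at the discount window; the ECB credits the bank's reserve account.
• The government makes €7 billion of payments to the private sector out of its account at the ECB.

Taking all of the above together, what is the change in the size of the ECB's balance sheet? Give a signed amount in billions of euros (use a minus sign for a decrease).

+€165 billion

ECB balance sheet:
  Assets:      Loans to banks +€416B, Foreign assets −€251B
  Liabilities: Bank reserves +€172B, Government deposits −€7B
Change in total ECB assets = +€165 billion.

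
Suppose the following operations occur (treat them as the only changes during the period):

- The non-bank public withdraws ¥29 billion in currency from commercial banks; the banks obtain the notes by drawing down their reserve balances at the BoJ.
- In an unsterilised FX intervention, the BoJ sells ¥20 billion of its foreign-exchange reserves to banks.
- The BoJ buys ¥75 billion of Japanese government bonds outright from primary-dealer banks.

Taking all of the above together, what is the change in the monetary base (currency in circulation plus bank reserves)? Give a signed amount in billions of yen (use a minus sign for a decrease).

+¥55 billion

BoJ balance sheet:
  Assets:      Securities +¥75B, Foreign assets −¥20B
  Liabilities: Bank reserves +¥26B, Currency in circulation +¥29B
Commercial banking system:
  Assets:      Reserves at CB +¥26B, Securities −¥75B, Foreign assets +¥20B
  Liabilities: Checkable deposits −¥29B
Monetary base = currency + reserves: +¥29B + (+¥26B) = +¥55 billion.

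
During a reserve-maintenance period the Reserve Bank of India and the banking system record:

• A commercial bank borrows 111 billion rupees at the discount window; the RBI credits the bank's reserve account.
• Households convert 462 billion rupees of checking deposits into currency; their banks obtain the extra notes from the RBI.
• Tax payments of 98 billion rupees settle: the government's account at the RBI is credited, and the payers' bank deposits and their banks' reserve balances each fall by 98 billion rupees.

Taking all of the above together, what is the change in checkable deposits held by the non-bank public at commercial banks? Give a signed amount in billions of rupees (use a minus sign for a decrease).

RBI balance sheet:
  Assets:      Loans to banks +111B
  Liabilities: Bank reserves −449B, Currency in circulation +462B, Government deposits +98B
Commercial banking system:
  Assets:      Reserves at CB −449B
  Liabilities: Checkable deposits −560B, Borrowings from CB +111B
So the change in checkable deposits held by the non-bank public at commercial banks is -560 billion.

-560 billion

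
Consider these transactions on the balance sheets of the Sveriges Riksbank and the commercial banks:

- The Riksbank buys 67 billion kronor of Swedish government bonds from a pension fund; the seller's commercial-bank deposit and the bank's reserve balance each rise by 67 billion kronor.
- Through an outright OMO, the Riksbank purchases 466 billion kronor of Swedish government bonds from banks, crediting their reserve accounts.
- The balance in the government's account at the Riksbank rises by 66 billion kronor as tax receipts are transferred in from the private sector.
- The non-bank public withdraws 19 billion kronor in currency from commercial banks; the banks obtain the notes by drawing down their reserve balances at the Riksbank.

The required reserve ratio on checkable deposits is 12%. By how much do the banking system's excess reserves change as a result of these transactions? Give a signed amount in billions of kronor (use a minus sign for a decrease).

Asset purchase (from non-banks) 67 billion kronor: reserves +67B, deposits +67B.
OMO purchase (from banks) 466 billion kronor: reserves +466B, deposits 0.
Government account inflow 66 billion kronor: reserves −66B, deposits −66B.
Currency withdrawal 19 billion kronor: reserves −19B, deposits −19B.
Totals: Δreserves = +448B, Δdeposits = −18B.
Δrequired reserves = 12% × −18B = −2.16B.
Δexcess reserves = Δreserves − Δrequired = +448B − (−2.16B) = +450.16 billion.

+450.16 billion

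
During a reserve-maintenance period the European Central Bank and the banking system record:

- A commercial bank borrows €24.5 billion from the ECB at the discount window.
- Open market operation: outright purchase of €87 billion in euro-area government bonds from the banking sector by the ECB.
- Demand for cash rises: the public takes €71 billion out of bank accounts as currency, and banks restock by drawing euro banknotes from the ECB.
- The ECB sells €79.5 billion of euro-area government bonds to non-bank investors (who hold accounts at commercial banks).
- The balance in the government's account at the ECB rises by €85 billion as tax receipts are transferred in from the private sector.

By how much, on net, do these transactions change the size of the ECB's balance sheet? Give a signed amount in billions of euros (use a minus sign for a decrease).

ECB balance sheet:
  Assets:      Securities +€7.5B, Loans to banks +€24.5B
  Liabilities: Bank reserves −€124B, Currency in circulation +€71B, Government deposits +€85B
Change in total ECB assets = +€32 billion.

+€32 billion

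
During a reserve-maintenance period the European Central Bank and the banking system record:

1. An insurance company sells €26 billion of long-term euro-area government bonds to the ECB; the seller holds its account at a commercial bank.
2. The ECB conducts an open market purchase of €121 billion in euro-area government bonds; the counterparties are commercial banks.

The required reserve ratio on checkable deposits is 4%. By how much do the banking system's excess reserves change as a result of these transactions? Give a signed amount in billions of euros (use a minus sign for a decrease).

+€145.96 billion

Asset purchase (from non-banks) €26 billion: reserves +€26B, deposits +€26B.
OMO purchase (from banks) €121 billion: reserves +€121B, deposits 0.
Totals: Δreserves = +€147B, Δdeposits = +€26B.
Δrequired reserves = 4% × +€26B = +€1.04B.
Δexcess reserves = Δreserves − Δrequired = +€147B − (+€1.04B) = +€145.96 billion.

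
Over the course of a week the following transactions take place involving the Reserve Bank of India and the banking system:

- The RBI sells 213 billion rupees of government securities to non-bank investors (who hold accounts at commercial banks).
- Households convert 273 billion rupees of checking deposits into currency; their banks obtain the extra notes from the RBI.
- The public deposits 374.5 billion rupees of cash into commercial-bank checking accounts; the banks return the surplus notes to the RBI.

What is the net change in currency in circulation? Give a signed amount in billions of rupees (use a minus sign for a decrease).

-101.5 billion

RBI balance sheet:
  Assets:      Securities −213B
  Liabilities: Bank reserves −111.5B, Currency in circulation −101.5B
Commercial banking system:
  Assets:      Reserves at CB −111.5B
  Liabilities: Checkable deposits −111.5B
So the change in currency in circulation is -101.5 billion.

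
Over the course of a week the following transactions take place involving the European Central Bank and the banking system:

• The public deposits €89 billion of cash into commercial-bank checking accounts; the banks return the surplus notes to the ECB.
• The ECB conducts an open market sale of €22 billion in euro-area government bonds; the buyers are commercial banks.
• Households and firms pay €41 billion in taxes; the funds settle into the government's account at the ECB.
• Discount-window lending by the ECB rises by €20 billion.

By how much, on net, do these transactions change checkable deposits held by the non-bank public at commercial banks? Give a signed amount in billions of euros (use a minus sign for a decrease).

+€48 billion

ECB balance sheet:
  Assets:      Securities −€22B, Loans to banks +€20B
  Liabilities: Bank reserves +€46B, Currency in circulation −€89B, Government deposits +€41B
Commercial banking system:
  Assets:      Reserves at CB +€46B, Securities +€22B
  Liabilities: Checkable deposits +€48B, Borrowings from CB +€20B
So the change in checkable deposits held by the non-bank public at commercial banks is +€48 billion.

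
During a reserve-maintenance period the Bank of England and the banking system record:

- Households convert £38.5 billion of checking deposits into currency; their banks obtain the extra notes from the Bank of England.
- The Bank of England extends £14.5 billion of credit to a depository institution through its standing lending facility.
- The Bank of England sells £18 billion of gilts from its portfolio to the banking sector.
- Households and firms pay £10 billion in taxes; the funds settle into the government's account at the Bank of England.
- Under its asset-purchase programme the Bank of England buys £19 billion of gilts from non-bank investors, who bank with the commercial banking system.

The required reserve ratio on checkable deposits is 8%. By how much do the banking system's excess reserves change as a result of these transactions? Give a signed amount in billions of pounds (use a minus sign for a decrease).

-£30.64 billion

Currency withdrawal £38.5 billion: reserves −£38.5B, deposits −£38.5B.
Discount-window loan £14.5 billion: reserves +£14.5B, deposits 0.
OMO sale (to banks) £18 billion: reserves −£18B, deposits 0.
Government account inflow £10 billion: reserves −£10B, deposits −£10B.
Asset purchase (from non-banks) £19 billion: reserves +£19B, deposits +£19B.
Totals: Δreserves = −£33B, Δdeposits = −£29.5B.
Δrequired reserves = 8% × −£29.5B = −£2.36B.
Δexcess reserves = Δreserves − Δrequired = −£33B − (−£2.36B) = -£30.64 billion.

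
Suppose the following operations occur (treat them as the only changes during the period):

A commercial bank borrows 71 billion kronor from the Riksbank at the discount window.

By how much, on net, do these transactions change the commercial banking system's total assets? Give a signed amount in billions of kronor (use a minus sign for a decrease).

Discount-window loan 71 billion kronor: bank balance sheets expand → +71B.

+71 billion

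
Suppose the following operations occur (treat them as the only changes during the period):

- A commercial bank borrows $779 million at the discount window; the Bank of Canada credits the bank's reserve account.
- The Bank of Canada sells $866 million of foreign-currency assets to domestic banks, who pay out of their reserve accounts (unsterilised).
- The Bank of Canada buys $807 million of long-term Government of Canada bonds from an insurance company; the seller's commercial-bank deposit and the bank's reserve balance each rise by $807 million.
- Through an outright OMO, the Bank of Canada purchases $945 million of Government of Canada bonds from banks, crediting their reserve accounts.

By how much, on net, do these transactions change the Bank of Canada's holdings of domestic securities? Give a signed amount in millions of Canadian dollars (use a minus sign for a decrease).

Discount-window loan $779 million: the Bank of Canada's securities portfolio is untouched → 0.
FX sale $866 million: the Bank of Canada's securities portfolio is untouched → 0.
Asset purchase (from non-banks) $807 million: securities added to the Bank of Canada's portfolio → +$807M.
OMO purchase (from banks) $945 million: securities added to the Bank of Canada's portfolio → +$945M.
Net: 0 + 0 + 807 + 945 = +$1752 million.

+$1752 million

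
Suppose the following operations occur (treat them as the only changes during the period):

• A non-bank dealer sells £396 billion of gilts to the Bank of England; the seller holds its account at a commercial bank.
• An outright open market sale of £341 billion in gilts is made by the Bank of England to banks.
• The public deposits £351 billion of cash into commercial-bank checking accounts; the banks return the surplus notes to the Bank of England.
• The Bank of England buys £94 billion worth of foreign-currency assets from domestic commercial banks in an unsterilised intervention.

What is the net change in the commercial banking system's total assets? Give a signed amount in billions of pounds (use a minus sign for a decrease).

Asset purchase (from non-banks) £396 billion: bank balance sheets expand → +£396B.
OMO sale (to banks) £341 billion: just an asset swap on bank balance sheets → 0.
Currency deposit £351 billion: bank balance sheets expand → +£351B.
FX purchase £94 billion: just an asset swap on bank balance sheets → 0.
Net: 396 + 0 + 351 + 0 = +£747 billion.

+£747 billion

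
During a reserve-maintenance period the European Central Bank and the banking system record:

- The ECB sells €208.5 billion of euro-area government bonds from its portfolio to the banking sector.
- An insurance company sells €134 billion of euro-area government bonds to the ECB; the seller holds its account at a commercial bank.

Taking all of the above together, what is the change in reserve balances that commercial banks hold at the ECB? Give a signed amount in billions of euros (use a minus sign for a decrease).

OMO sale (to banks) €208.5 billion: the buying banks pay out of their reserve balances → −€208.5B.
Asset purchase (from non-banks) €134 billion: the ECB pays by crediting reserve accounts → +€134B.
Net: −208.5 + 134 = -€74.5 billion.

-€74.5 billion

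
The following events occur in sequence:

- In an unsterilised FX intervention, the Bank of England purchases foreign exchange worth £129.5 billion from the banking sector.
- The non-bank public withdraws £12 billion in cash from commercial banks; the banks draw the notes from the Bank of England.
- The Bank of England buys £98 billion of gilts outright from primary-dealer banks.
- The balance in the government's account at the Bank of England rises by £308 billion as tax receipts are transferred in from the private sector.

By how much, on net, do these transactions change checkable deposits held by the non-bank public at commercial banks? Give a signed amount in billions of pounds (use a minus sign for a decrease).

FX purchase £129.5 billion: the counterparty is a bank, so public deposits are unchanged → 0.
Currency withdrawal £12 billion: non-bank counterparties' bank balances fall → −£12B.
OMO purchase (from banks) £98 billion: the counterparty is a bank, so public deposits are unchanged → 0.
Government account inflow £308 billion: non-bank counterparties' bank balances fall → −£308B.
Net: 0 − 12 + 0 − 308 = -£320 billion.

-£320 billion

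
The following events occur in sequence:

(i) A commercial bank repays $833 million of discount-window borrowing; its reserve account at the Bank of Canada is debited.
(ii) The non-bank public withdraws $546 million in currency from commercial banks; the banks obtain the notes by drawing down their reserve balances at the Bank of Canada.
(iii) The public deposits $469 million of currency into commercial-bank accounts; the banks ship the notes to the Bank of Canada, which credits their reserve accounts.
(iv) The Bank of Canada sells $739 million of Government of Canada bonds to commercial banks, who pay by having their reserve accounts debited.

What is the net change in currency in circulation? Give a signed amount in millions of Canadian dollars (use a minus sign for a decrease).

+$77 million

Discount-window repayment $833 million: no currency enters or leaves circulation → 0.
Currency withdrawal $546 million: notes leave the central bank → +$546M.
Currency deposit $469 million: notes return to the central bank → −$469M.
OMO sale (to banks) $739 million: no currency enters or leaves circulation → 0.
Net: 0 + 546 − 469 + 0 = +$77 million.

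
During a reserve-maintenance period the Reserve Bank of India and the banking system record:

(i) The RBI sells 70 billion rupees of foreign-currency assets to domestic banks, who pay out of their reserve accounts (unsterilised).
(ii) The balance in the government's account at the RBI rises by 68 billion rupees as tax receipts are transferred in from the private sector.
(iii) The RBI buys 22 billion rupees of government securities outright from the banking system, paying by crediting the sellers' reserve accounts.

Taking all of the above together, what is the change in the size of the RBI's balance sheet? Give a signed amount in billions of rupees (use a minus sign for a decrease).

-48 billion

FX sale 70 billion rupees: an RBI asset is shed → −70B.
Government account inflow 68 billion rupees: only the composition of liabilities changes → 0.
OMO purchase (from banks) 22 billion rupees: an RBI asset is acquired → +22B.
Net: −70 + 0 + 22 = -48 billion.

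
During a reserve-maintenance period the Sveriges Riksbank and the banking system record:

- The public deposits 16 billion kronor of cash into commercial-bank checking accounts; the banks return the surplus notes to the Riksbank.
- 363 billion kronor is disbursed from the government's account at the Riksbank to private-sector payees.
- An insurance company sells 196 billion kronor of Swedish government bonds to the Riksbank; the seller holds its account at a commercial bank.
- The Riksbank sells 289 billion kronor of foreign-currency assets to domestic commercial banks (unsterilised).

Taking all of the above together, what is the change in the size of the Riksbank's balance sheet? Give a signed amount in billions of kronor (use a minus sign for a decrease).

-93 billion

Currency deposit 16 billion kronor: only the composition of liabilities changes → 0.
Government spending 363 billion kronor: only the composition of liabilities changes → 0.
Asset purchase (from non-banks) 196 billion kronor: a Riksbank asset is acquired → +196B.
FX sale 289 billion kronor: a Riksbank asset is shed → −289B.
Net: 0 + 0 + 196 − 289 = -93 billion.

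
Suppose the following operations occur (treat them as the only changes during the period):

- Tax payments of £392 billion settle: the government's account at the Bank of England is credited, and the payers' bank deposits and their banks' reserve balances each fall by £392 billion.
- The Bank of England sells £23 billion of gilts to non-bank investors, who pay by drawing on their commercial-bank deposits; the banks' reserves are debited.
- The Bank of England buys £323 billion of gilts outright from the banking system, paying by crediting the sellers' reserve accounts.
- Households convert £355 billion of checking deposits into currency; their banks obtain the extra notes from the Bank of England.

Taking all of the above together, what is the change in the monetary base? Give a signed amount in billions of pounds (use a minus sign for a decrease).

Government account inflow £392 billion: reserves shift to a non-base liability → −£392B.
Asset sale (to non-banks) £23 billion: Bank of England balance sheet contracts → −£23B.
OMO purchase (from banks) £323 billion: Bank of England balance sheet expands → +£323B.
Currency withdrawal £355 billion: just a shift between currency and reserves — both are base money → 0.
Net: −392 − 23 + 323 + 0 = -£92 billion.

-£92 billion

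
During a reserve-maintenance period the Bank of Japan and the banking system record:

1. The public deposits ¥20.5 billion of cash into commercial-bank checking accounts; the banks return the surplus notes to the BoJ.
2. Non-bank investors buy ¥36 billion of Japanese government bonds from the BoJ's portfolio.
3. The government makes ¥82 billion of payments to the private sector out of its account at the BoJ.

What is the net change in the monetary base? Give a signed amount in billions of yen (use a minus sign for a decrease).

BoJ balance sheet:
  Assets:      Securities −¥36B
  Liabilities: Bank reserves +¥66.5B, Currency in circulation −¥20.5B, Government deposits −¥82B
Monetary base = currency + reserves: −¥20.5B + (+¥66.5B) = +¥46 billion.

+¥46 billion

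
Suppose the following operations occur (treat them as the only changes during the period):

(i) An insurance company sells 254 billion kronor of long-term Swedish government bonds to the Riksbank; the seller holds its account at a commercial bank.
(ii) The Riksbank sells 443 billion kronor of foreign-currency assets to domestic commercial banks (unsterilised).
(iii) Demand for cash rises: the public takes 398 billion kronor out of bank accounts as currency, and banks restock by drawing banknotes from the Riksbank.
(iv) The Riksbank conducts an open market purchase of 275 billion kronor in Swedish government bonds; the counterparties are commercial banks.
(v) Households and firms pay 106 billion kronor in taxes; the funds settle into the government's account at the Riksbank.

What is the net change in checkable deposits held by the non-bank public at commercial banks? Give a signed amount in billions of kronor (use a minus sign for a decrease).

-250 billion

Asset purchase (from non-banks) 254 billion kronor: non-bank counterparties' bank balances rise → +254B.
FX sale 443 billion kronor: the counterparty is a bank, so public deposits are unchanged → 0.
Currency withdrawal 398 billion kronor: non-bank counterparties' bank balances fall → −398B.
OMO purchase (from banks) 275 billion kronor: the counterparty is a bank, so public deposits are unchanged → 0.
Government account inflow 106 billion kronor: non-bank counterparties' bank balances fall → −106B.
Net: 254 + 0 − 398 + 0 − 106 = -250 billion.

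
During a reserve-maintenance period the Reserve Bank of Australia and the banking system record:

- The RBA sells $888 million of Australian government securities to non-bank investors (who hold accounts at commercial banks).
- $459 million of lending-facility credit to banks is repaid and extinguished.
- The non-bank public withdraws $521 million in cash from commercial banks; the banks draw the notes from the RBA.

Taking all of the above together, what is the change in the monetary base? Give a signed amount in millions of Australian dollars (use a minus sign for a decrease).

RBA balance sheet:
  Assets:      Securities −$888M, Loans to banks −$459M
  Liabilities: Bank reserves −$1868M, Currency in circulation +$521M
Monetary base = currency + reserves: +$521M + (−$1868M) = -$1347 million.

-$1347 million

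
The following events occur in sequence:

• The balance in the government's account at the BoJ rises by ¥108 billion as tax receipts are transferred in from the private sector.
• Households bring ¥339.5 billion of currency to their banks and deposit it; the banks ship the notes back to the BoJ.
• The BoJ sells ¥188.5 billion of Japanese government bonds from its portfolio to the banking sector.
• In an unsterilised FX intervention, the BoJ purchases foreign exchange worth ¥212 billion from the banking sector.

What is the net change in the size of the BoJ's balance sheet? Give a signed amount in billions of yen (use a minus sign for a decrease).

+¥23.5 billion

Government account inflow ¥108 billion: only the composition of liabilities changes → 0.
Currency deposit ¥339.5 billion: only the composition of liabilities changes → 0.
OMO sale (to banks) ¥188.5 billion: a BoJ asset is shed → −¥188.5B.
FX purchase ¥212 billion: a BoJ asset is acquired → +¥212B.
Net: 0 + 0 − 188.5 + 212 = +¥23.5 billion.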